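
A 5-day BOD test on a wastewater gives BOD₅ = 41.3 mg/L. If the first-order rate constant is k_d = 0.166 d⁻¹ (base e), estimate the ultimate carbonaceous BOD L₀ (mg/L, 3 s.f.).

L₀ ≈ 73.2 mg/L

BOD₅ = L₀(1 − e^(−5k_d)) ⇒ L₀ = BOD₅ / (1 − e^(−5×0.166))
= 41.3 / (1 − 0.4360) = 41.3 / 0.5640 = 73.23 mg/L.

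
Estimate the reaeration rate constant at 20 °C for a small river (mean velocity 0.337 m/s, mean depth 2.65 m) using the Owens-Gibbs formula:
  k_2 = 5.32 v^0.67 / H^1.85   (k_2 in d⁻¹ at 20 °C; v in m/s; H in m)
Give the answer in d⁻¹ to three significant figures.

k_2 = 5.32 × 0.337^0.67 / 2.65^1.85 = 5.32 × 0.4825 / 6.067 = 0.4231 d⁻¹.

k_2 ≈ 0.423 d⁻¹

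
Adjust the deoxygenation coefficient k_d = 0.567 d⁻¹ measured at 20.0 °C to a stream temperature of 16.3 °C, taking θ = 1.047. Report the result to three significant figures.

k_d ≈ 0.478 d⁻¹

k_d(T₂) = k_d(T₁) · θ^(T₂−T₁) = 0.567 × 1.047^(16.3−20.0)
= 0.567 × 1.047^-3.70 = 0.567 × 0.8437 = 0.4784 d⁻¹.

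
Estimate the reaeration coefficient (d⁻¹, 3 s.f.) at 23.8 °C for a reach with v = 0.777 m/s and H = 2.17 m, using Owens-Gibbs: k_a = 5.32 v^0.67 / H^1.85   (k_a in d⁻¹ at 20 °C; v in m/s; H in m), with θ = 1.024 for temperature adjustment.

k_a ≈ 1.17 d⁻¹

k_a(20) = 5.32 × 0.777^0.67 / 2.17^1.85 = 5.32 × 0.8445 / 4.192 = 1.072 d⁻¹.
k_a(23.8) = 1.072 × 1.024^(23.8−20) = 1.072 × 1.094 = 1.173 d⁻¹.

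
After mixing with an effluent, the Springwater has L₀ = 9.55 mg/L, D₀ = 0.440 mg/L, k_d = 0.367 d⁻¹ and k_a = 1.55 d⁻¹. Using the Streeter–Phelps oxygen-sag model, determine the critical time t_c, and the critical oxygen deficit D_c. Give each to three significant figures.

t_c ≈ 1.08 d; D_c ≈ 1.52 mg/L

t_c = [1/(k_a−k_d)] ln[(k_a/k_d)(1 − D₀(k_a−k_d)/(k_d L₀))]
= [1/(1.55−0.367)] ln[(1.55/0.367)(1 − 0.440×1.183/(0.367×9.55))]
= (1/1.183) ln[4.223 × 0.8515] = 0.8453 × ln(3.596) = 0.8453 × 1.280 = 1.082 d.
L(t_c) = L₀ e^(−k_d t_c) = 9.55 × 0.6723 = 6.420 mg/L, and at the critical point k_a D_c = k_d L, so D_c = (0.367/1.55) × 6.420 = 1.520 mg/L.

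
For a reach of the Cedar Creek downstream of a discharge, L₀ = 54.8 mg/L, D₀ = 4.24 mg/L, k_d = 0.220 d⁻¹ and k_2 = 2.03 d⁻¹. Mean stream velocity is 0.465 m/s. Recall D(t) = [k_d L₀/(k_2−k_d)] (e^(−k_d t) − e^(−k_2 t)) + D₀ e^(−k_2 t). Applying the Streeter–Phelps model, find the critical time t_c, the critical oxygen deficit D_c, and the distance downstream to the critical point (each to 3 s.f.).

t_c = [1/(k_2−k_d)] ln[(k_2/k_d)(1 − D₀(k_2−k_d)/(k_d L₀))]
= [1/(2.03−0.220)] ln[(2.03/0.220)(1 − 4.24×1.810/(0.220×54.8))]
= (1/1.810) ln[9.227 × 0.3634] = 0.5525 × ln(3.354) = 0.5525 × 1.210 = 0.6685 d.
D_c = (k_d/k_2) L₀ e^(−k_d t_c) = (0.220/2.03) × 54.8 × e^(−0.220×0.6685) = 0.1084 × 54.8 × 0.8632 = 5.127 mg/L.
x_c = v t_c = 0.465 m/s × 0.6685 d × 86400 s/d = 26860 m ≈ 26.9 km.

t_c ≈ 0.669 d; D_c ≈ 5.13 mg/L; x_c ≈ 26.9 km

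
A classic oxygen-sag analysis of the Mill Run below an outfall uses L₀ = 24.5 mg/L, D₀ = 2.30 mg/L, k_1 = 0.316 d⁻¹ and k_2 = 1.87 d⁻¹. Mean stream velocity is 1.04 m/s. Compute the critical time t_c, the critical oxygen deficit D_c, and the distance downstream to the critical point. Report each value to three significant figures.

With k_2/k_1 = 5.918 and 1 − D₀(k_2−k_1)/(k_1 L₀) = 0.5383,
t_c = ln(5.918 × 0.5383) / (1.87 − 0.316) = ln(3.186) / 1.554 = 1.159/1.554 = 0.7456 d.
D_c = (k_1/k_2) L₀ e^(−k_1 t_c) = (0.316/1.87) × 24.5 × e^(−0.316×0.7456) = 0.1690 × 24.5 × 0.7901 = 3.271 mg/L.
x_c = v t_c = 1.04 m/s × 0.7456 d × 86400 s/d = 67000 m ≈ 67.0 km.

t_c ≈ 0.746 d; D_c ≈ 3.27 mg/L; x_c ≈ 67.0 km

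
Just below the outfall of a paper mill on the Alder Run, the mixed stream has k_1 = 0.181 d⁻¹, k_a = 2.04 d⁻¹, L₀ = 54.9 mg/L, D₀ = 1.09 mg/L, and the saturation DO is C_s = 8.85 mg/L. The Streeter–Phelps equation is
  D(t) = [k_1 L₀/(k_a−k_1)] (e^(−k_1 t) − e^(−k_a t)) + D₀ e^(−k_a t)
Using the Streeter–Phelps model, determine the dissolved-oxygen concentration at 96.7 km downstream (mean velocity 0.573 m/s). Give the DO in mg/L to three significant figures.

DO ≈ 5.18 mg/L

Travel time t = x/v = 96.7 km / (0.573 m/s) = 96700 m / 0.573 m/s = 168800 s = 1.953 d.
k_1 L₀/(k_a−k_1) = 0.181×54.9/(2.04−0.181) = 9.937/1.859 = 5.345 mg/L.
e^(−k_1 t) = e^(−0.181×1.953) = 0.7022; e^(−k_a t) = e^(−2.04×1.953) = 0.01860.
D = 5.345 × (0.7022 − 0.01860) + 1.09 × 0.01860 = 3.654 + 0.02027 = 3.674 mg/L.
DO = C_s − D = 8.85 − 3.674 = 5.176 mg/L.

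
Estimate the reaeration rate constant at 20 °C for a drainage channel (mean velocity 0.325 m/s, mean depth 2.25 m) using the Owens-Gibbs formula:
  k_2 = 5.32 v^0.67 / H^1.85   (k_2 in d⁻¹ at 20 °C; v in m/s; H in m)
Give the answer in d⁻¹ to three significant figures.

k_2 = 5.32 × 0.325^0.67 / 2.25^1.85 = 5.32 × 0.4709 / 4.483 = 0.5589 d⁻¹.

k_2 ≈ 0.559 d⁻¹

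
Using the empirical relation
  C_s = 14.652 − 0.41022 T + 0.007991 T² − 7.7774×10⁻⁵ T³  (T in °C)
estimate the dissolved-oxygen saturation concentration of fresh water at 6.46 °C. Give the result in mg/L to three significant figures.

C_s ≈ 12.3 mg/L

C_s = 14.652 − 0.41022×6.46 + 0.007991×6.46² − 7.7774×10⁻⁵×6.46³ = 12.31 mg/L.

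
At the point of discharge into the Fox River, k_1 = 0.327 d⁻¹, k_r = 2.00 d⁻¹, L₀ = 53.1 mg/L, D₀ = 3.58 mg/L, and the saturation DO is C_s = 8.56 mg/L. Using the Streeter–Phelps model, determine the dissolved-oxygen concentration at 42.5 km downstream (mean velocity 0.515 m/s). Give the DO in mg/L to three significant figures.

Travel time t = x/v = 42.5 km / (0.515 m/s) = 42500 m / 0.515 m/s = 82520 s = 0.9551 d.
k_1 L₀/(k_r−k_1) = 0.327×53.1/(2.00−0.327) = 17.36/1.673 = 10.38 mg/L.
e^(−k_1 t) = e^(−0.327×0.9551) = 0.7317; e^(−k_r t) = e^(−2.00×0.9551) = 0.1480.
D = 10.38 × (0.7317 − 0.1480) + 3.58 × 0.1480 = 6.058 + 0.5300 = 6.588 mg/L.
DO = C_s − D = 8.56 − 6.588 = 1.972 mg/L.

DO ≈ 1.97 mg/L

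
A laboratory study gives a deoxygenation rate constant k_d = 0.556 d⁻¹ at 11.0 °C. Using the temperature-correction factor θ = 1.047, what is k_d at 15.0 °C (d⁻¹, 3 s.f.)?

k_d(T₂) = k_d(T₁) · θ^(T₂−T₁) = 0.556 × 1.047^(15.0−11.0)
= 0.556 × 1.047^4.00 = 0.556 × 1.202 = 0.6681 d⁻¹.

k_d ≈ 0.668 d⁻¹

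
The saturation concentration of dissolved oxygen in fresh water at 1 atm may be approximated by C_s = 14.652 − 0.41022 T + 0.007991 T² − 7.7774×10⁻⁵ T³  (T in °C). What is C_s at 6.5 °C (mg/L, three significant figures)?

C_s ≈ 12.3 mg/L

C_s = 14.652 − 0.41022×6.5 + 0.007991×6.5² − 7.7774×10⁻⁵×6.5³ = 12.30 mg/L.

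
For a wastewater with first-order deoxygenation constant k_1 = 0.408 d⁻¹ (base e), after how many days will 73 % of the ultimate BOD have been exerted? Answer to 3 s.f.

t ≈ 3.21 d

y/L₀ = 1 − e^(−k_1 t) = 0.73 ⇒ e^(−k_1 t) = 0.270
t = −ln(0.270) / 0.408 = 1.309 / 0.408 = 3.209 d.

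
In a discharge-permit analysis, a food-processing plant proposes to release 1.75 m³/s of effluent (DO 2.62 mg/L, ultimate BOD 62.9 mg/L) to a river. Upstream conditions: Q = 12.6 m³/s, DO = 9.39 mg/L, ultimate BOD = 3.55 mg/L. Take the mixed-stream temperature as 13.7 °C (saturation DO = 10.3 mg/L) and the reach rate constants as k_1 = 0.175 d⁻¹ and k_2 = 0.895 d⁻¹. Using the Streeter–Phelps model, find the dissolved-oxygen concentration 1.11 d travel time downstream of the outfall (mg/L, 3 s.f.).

Mixed DO = (12.6×9.39 + 1.75×2.62)/(12.6+1.75) = 122.9/14.35 = 8.564 mg/L.
Mixed L₀ = (12.6×3.55 + 1.75×62.9)/(14.35) = 154.8/14.35 = 10.79 mg/L.
Initial deficit D₀ = C_s − DO₀ = 10.3 − 8.564 = 1.736 mg/L.
D(1.11) = [0.175×10.79/(0.895−0.175)](e^(−0.175×1.11) − e^(−0.895×1.11)) + 1.736 e^(−0.895×1.11)
= 2.622 × (0.8235 − 0.3703) + 1.736 × 0.3703 = 1.831 mg/L.
DO = 10.3 − 1.831 = 8.469 mg/L.

DO ≈ 8.47 mg/L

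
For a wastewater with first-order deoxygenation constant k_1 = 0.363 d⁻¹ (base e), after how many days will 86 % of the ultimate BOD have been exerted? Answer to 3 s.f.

y/L₀ = 1 − e^(−k_1 t) = 0.86 ⇒ e^(−k_1 t) = 0.140
t = −ln(0.140) / 0.363 = 1.966 / 0.363 = 5.416 d.

t ≈ 5.42 d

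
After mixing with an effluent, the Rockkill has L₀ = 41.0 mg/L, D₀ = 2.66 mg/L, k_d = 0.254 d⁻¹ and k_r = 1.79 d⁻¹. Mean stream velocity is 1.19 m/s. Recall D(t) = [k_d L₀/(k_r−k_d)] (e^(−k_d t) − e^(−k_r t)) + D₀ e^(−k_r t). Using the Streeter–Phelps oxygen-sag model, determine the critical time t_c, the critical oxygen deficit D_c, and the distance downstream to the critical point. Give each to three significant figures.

t_c ≈ 0.947 d; D_c ≈ 4.57 mg/L; x_c ≈ 97.4 km

t_c = [1/(k_r−k_d)] ln[(k_r/k_d)(1 − D₀(k_r−k_d)/(k_d L₀))]
= [1/(1.79−0.254)] ln[(1.79/0.254)(1 − 2.66×1.536/(0.254×41.0))]
= (1/1.536) ln[7.047 × 0.6077] = 0.6510 × ln(4.282) = 0.6510 × 1.455 = 0.9469 d.
L(t_c) = L₀ e^(−k_d t_c) = 41.0 × 0.7862 = 32.23 mg/L, and at the critical point k_r D_c = k_d L, so D_c = (0.254/1.79) × 32.23 = 4.574 mg/L.
x_c = v t_c = 1.19 m/s × 0.9469 d × 86400 s/d = 97360 m ≈ 97.4 km.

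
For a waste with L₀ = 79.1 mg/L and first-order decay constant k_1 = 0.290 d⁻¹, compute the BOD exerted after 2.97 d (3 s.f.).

y_t = L₀(1 − e^(−k_1 t)) = 79.1 × (1 − e^(−0.290×2.97))
= 79.1 × (1 − 0.4226) = 79.1 × 0.5774 = 45.67 mg/L.

y ≈ 45.7 mg/L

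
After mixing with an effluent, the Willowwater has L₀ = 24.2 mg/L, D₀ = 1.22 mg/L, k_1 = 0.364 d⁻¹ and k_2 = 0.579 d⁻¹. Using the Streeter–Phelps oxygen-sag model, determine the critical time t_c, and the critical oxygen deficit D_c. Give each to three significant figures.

With k_2/k_1 = 1.591 and 1 − D₀(k_2−k_1)/(k_1 L₀) = 0.9702,
t_c = ln(1.591 × 0.9702) / (0.579 − 0.364) = ln(1.543) / 0.2150 = 0.4339/0.2150 = 2.018 d.
L(t_c) = L₀ e^(−k_1 t_c) = 24.2 × 0.4797 = 11.61 mg/L, and at the critical point k_2 D_c = k_1 L, so D_c = (0.364/0.579) × 11.61 = 7.298 mg/L.

t_c ≈ 2.02 d; D_c ≈ 7.30 mg/L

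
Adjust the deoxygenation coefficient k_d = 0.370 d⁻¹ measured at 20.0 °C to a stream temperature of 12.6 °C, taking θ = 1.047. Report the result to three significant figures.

k_d(T₂) = k_d(T₁) · θ^(T₂−T₁) = 0.370 × 1.047^(12.6−20.0)
= 0.370 × 1.047^-7.40 = 0.370 × 0.7119 = 0.2634 d⁻¹.

k_d ≈ 0.263 d⁻¹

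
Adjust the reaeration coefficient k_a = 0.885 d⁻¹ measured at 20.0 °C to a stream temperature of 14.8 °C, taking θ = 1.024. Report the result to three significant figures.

k_a ≈ 0.782 d⁻¹

k_a(T₂) = k_a(T₁) · θ^(T₂−T₁) = 0.885 × 1.024^(14.8−20.0)
= 0.885 × 1.024^-5.20 = 0.885 × 0.8840 = 0.7823 d⁻¹.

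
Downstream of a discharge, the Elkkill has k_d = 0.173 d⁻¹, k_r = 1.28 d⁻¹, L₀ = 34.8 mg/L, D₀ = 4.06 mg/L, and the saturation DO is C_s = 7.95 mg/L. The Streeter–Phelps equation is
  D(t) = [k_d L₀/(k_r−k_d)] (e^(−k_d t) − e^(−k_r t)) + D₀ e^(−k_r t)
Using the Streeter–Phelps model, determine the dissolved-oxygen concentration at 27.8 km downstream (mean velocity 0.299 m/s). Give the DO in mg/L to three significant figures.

DO ≈ 3.78 mg/L

Travel time t = x/v = 27.8 km / (0.299 m/s) = 27800 m / 0.299 m/s = 92980 s = 1.076 d.
k_d L₀/(k_r−k_d) = 0.173×34.8/(1.28−0.173) = 6.020/1.107 = 5.438 mg/L.
e^(−k_d t) = e^(−0.173×1.076) = 0.8301; e^(−k_r t) = e^(−1.28×1.076) = 0.2522.
D = 5.438 × (0.8301 − 0.2522) + 4.06 × 0.2522 = 3.143 + 1.024 = 4.167 mg/L.
DO = C_s − D = 7.95 − 4.167 = 3.783 mg/L.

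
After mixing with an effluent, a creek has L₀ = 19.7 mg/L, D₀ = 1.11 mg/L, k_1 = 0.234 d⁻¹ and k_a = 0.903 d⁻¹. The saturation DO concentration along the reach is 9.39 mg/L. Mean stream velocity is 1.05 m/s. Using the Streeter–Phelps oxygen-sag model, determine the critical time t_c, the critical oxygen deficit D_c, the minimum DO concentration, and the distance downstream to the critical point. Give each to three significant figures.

t_c = [1/(k_a−k_1)] ln[(k_a/k_1)(1 − D₀(k_a−k_1)/(k_1 L₀))]
= [1/(0.903−0.234)] ln[(0.903/0.234)(1 − 1.11×0.6690/(0.234×19.7))]
= (1/0.6690) ln[3.859 × 0.8389] = 1.495 × ln(3.237) = 1.495 × 1.175 = 1.756 d.
D_c = (k_1/k_a) L₀ e^(−k_1 t_c) = (0.234/0.903) × 19.7 × e^(−0.234×1.756) = 0.2591 × 19.7 × 0.6631 = 3.385 mg/L.
Minimum DO = C_s − D_c = 9.39 − 3.385 = 6.005 mg/L.
x_c = v t_c = 1.05 m/s × 1.756 d × 86400 s/d = 159300 m ≈ 159 km.

t_c ≈ 1.76 d; D_c ≈ 3.38 mg/L; min DO ≈ 6.01 mg/L; x_c ≈ 159 km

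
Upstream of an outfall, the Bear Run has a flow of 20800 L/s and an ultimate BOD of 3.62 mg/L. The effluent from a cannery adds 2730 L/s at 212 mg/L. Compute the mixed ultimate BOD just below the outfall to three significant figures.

Flow-weighted mixing: C = (Q_r C_r + Q_w C_w)/(Q_r + Q_w)
= (20800×3.62 + 2730×212)/(20800 + 2730) = 654100/23530 = 27.80 mg/L.

27.8 mg/L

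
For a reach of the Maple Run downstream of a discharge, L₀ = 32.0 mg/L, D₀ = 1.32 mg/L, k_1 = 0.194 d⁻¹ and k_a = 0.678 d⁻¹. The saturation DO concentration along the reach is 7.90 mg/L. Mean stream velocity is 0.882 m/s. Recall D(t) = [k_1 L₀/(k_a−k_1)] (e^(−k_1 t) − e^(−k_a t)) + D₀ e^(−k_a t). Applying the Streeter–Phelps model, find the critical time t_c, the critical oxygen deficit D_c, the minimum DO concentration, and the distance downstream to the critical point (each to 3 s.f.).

With k_a/k_1 = 3.495 and 1 − D₀(k_a−k_1)/(k_1 L₀) = 0.8971,
t_c = ln(3.495 × 0.8971) / (0.678 − 0.194) = ln(3.135) / 0.4840 = 1.143/0.4840 = 2.361 d.
D_c = (k_1/k_a) L₀ e^(−k_1 t_c) = (0.194/0.678) × 32.0 × e^(−0.194×2.361) = 0.2861 × 32.0 × 0.6325 = 5.792 mg/L.
Minimum DO = C_s − D_c = 7.90 − 5.792 = 2.108 mg/L.
x_c = v t_c = 0.882 m/s × 2.361 d × 86400 s/d = 179900 m ≈ 180 km.

t_c ≈ 2.36 d; D_c ≈ 5.79 mg/L; min DO ≈ 2.11 mg/L; x_c ≈ 180 km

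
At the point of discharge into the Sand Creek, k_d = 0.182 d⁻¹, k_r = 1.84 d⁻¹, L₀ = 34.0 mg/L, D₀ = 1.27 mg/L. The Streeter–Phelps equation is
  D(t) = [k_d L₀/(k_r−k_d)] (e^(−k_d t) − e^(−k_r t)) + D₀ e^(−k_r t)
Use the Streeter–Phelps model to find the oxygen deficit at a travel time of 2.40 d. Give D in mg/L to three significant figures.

k_d L₀/(k_r−k_d) = 0.182×34.0/(1.84−0.182) = 6.188/1.658 = 3.732 mg/L.
e^(−k_d t) = e^(−0.182×2.400) = 0.6461; e^(−k_r t) = e^(−1.84×2.400) = 0.01208.
D = 3.732 × (0.6461 − 0.01208) + 1.27 × 0.01208 = 2.366 + 0.01534 = 2.382 mg/L.

D ≈ 2.38 mg/L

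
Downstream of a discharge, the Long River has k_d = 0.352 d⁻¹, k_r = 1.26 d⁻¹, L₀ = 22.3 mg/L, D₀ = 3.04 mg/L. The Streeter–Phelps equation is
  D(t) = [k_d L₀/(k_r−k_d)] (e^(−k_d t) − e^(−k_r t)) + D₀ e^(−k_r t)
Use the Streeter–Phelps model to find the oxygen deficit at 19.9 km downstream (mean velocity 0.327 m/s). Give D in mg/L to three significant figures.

D ≈ 4.44 mg/L

Travel time t = x/v = 19.9 km / (0.327 m/s) = 19900 m / 0.327 m/s = 60860 s = 0.7044 d.
k_d L₀/(k_r−k_d) = 0.352×22.3/(1.26−0.352) = 7.850/0.9080 = 8.645 mg/L.
e^(−k_d t) = e^(−0.352×0.7044) = 0.7804; e^(−k_r t) = e^(−1.26×0.7044) = 0.4117.
D = 8.645 × (0.7804 − 0.4117) + 3.04 × 0.4117 = 3.188 + 1.252 = 4.439 mg/L.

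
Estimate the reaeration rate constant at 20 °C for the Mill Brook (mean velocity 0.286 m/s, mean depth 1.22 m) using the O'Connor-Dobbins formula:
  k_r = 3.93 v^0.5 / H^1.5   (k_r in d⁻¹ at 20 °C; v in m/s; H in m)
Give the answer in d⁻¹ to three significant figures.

k_r ≈ 1.56 d⁻¹

k_r = 3.93 × 0.286^0.5 / 1.22^1.5 = 3.93 × 0.5348 / 1.348 = 1.560 d⁻¹.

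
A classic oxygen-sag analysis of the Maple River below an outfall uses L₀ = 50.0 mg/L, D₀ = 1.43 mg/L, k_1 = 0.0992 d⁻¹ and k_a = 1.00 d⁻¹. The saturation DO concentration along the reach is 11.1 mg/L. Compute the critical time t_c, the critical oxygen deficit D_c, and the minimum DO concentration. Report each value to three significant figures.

t_c ≈ 2.23 d; D_c ≈ 3.98 mg/L; min DO ≈ 7.12 mg/L

At the critical point dD/dt = 0, so k_1 L₀ e^(−k_1 t) = k_a D. Substituting D(t) from the Streeter–Phelps equation and solving for t gives
t_c = ln[(k_a/k_1)(1 − D₀(k_a−k_1)/(k_1 L₀))] / (k_a−k_1).
Here k_a−k_1 = 0.9008 d⁻¹ and 1 − D₀(k_a−k_1)/(k_1 L₀) = 1 − 1.43×0.9008/(0.0992×50.0) = 0.7403, so
t_c = ln(10.08 × 0.7403) / 0.9008 = 2.010 / 0.9008 = 2.231 d.
D_c = (k_1/k_a) L₀ e^(−k_1 t_c) = (0.0992/1.00) × 50.0 × e^(−0.0992×2.231) = 0.09920 × 50.0 × 0.8014 = 3.975 mg/L.
Minimum DO = C_s − D_c = 11.1 − 3.975 = 7.125 mg/L.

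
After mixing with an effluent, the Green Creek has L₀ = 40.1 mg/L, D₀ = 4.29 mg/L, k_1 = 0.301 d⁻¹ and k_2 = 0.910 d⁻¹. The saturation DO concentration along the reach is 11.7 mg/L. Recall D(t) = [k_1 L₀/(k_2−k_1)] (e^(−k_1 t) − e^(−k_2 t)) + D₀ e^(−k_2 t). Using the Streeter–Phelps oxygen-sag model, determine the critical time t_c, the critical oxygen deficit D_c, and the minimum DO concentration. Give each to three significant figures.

t_c = [1/(k_2−k_1)] ln[(k_2/k_1)(1 − D₀(k_2−k_1)/(k_1 L₀))]
= [1/(0.910−0.301)] ln[(0.910/0.301)(1 − 4.29×0.6090/(0.301×40.1))]
= (1/0.6090) ln[3.023 × 0.7835] = 1.642 × ln(2.369) = 1.642 × 0.8624 = 1.416 d.
D_c = (k_1/k_2) L₀ e^(−k_1 t_c) = (0.301/0.910) × 40.1 × e^(−0.301×1.416) = 0.3308 × 40.1 × 0.6530 = 8.661 mg/L.
Minimum DO = C_s − D_c = 11.7 − 8.661 = 3.039 mg/L.

t_c ≈ 1.42 d; D_c ≈ 8.66 mg/L; min DO ≈ 3.04 mg/L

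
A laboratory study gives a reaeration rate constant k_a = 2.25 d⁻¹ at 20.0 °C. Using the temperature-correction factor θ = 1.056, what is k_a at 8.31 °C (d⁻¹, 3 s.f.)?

k_a(T₂) = k_a(T₁) · θ^(T₂−T₁) = 2.25 × 1.056^(8.31−20.0)
= 2.25 × 1.056^-11.7 = 2.25 × 0.5289 = 1.190 d⁻¹.

k_a ≈ 1.19 d⁻¹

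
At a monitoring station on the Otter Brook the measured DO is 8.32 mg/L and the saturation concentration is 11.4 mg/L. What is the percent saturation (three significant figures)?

73.0 % saturation

% saturation = C/C_s × 100 = 8.32/11.4 × 100 = 73.0 %.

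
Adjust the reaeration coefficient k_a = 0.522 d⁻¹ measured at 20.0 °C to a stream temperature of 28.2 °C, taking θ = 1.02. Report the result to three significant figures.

k_a ≈ 0.614 d⁻¹

k_a(T₂) = k_a(T₁) · θ^(T₂−T₁) = 0.522 × 1.02^(28.2−20.0)
= 0.522 × 1.02^8.20 = 0.522 × 1.176 = 0.6140 d⁻¹.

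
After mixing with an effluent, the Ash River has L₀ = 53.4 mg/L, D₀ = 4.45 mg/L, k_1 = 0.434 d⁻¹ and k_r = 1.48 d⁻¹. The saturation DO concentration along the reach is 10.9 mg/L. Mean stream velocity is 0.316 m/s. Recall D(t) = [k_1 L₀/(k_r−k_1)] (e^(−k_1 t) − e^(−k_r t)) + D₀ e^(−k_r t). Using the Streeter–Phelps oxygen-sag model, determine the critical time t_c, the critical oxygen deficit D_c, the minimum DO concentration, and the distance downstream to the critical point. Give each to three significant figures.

At the critical point dD/dt = 0, so k_1 L₀ e^(−k_1 t) = k_r D. Substituting D(t) from the Streeter–Phelps equation and solving for t gives
t_c = ln[(k_r/k_1)(1 − D₀(k_r−k_1)/(k_1 L₀))] / (k_r−k_1).
Here k_r−k_1 = 1.046 d⁻¹ and 1 − D₀(k_r−k_1)/(k_1 L₀) = 1 − 4.45×1.046/(0.434×53.4) = 0.7992, so
t_c = ln(3.410 × 0.7992) / 1.046 = 1.003 / 1.046 = 0.9585 d.
L(t_c) = L₀ e^(−k_1 t_c) = 53.4 × 0.6597 = 35.23 mg/L, and at the critical point k_r D_c = k_1 L, so D_c = (0.434/1.48) × 35.23 = 10.33 mg/L.
Minimum DO = C_s − D_c = 10.9 − 10.33 = 0.5697 mg/L.
x_c = v t_c = 0.316 m/s × 0.9585 d × 86400 s/d = 26170 m ≈ 26.2 km.

t_c ≈ 0.958 d; D_c ≈ 10.3 mg/L; min DO ≈ 0.570 mg/L; x_c ≈ 26.2 km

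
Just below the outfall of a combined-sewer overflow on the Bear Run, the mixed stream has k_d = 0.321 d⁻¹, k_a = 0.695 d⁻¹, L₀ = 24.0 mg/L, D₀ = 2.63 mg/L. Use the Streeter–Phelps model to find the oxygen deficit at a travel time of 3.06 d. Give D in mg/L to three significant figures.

D ≈ 5.57 mg/L

k_d L₀/(k_a−k_d) = 0.321×24.0/(0.695−0.321) = 7.704/0.3740 = 20.60 mg/L.
e^(−k_d t) = e^(−0.321×3.060) = 0.3745; e^(−k_a t) = e^(−0.695×3.060) = 0.1192.
D = 20.60 × (0.3745 − 0.1192) + 2.63 × 0.1192 = 5.258 + 0.3136 = 5.571 mg/L.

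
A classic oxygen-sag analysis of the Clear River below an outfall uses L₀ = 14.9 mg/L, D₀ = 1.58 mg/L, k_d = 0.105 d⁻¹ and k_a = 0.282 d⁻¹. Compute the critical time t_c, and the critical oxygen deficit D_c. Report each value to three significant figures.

At the critical point dD/dt = 0, so k_d L₀ e^(−k_d t) = k_a D. Substituting D(t) from the Streeter–Phelps equation and solving for t gives
t_c = ln[(k_a/k_d)(1 − D₀(k_a−k_d)/(k_d L₀))] / (k_a−k_d).
Here k_a−k_d = 0.1770 d⁻¹ and 1 − D₀(k_a−k_d)/(k_d L₀) = 1 − 1.58×0.1770/(0.105×14.9) = 0.8212, so
t_c = ln(2.686 × 0.8212) / 0.1770 = 0.7910 / 0.1770 = 4.469 d.
L(t_c) = L₀ e^(−k_d t_c) = 14.9 × 0.6255 = 9.320 mg/L, and at the critical point k_a D_c = k_d L, so D_c = (0.105/0.282) × 9.320 = 3.470 mg/L.

t_c ≈ 4.47 d; D_c ≈ 3.47 mg/L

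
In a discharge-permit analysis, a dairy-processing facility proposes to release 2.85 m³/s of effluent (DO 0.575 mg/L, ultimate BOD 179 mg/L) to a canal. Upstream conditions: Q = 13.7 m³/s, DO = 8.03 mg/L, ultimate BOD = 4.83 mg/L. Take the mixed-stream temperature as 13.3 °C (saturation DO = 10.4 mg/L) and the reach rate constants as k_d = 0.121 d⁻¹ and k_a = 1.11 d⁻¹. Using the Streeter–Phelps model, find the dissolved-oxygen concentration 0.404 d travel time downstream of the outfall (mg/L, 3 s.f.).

Mixed DO = (13.7×8.03 + 2.85×0.575)/(13.7+2.85) = 111.6/16.55 = 6.746 mg/L.
Mixed L₀ = (13.7×4.83 + 2.85×179)/(16.55) = 576.3/16.55 = 34.82 mg/L.
Initial deficit D₀ = C_s − DO₀ = 10.4 − 6.746 = 3.654 mg/L.
D(0.404) = [0.121×34.82/(1.11−0.121)](e^(−0.121×0.404) − e^(−1.11×0.404)) + 3.654 e^(−1.11×0.404)
= 4.260 × (0.9523 − 0.6386) + 3.654 × 0.6386 = 3.670 mg/L.
DO = 10.4 − 3.670 = 6.730 mg/L.

DO ≈ 6.73 mg/L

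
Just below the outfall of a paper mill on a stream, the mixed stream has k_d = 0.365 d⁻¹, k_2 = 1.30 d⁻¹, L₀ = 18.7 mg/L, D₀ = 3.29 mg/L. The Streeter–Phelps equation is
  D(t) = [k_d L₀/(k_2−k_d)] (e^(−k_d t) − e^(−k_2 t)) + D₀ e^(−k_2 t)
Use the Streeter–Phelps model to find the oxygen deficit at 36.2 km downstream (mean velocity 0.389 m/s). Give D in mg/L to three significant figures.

Travel time t = x/v = 36.2 km / (0.389 m/s) = 36200 m / 0.389 m/s = 93060 s = 1.077 d.
k_d L₀/(k_2−k_d) = 0.365×18.7/(1.30−0.365) = 6.825/0.9350 = 7.300 mg/L.
e^(−k_d t) = e^(−0.365×1.077) = 0.6749; e^(−k_2 t) = e^(−1.30×1.077) = 0.2465.
D = 7.300 × (0.6749 − 0.2465) + 3.29 × 0.2465 = 3.127 + 0.8111 = 3.938 mg/L.

D ≈ 3.94 mg/L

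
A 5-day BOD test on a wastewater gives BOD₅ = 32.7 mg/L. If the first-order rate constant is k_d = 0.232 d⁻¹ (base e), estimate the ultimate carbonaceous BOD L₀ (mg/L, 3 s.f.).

BOD₅ = L₀(1 − e^(−5k_d)) ⇒ L₀ = BOD₅ / (1 − e^(−5×0.232))
= 32.7 / (1 − 0.3135) = 32.7 / 0.6865 = 47.63 mg/L.

L₀ ≈ 47.6 mg/L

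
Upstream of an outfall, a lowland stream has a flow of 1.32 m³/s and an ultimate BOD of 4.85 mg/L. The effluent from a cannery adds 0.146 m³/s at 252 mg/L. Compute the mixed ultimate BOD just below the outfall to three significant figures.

29.5 mg/L

Flow-weighted mixing: C = (Q_r C_r + Q_w C_w)/(Q_r + Q_w)
= (1.32×4.85 + 0.146×252)/(1.32 + 0.146) = 43.19/1.466 = 29.46 mg/L.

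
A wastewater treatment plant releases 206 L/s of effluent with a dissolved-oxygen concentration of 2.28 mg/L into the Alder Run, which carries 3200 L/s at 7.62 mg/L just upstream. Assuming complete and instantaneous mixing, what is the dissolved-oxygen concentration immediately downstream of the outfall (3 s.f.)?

Flow-weighted mixing: C = (Q_r C_r + Q_w C_w)/(Q_r + Q_w)
= (3200×7.62 + 206×2.28)/(3200 + 206) = 24850/3406 = 7.297 mg/L.

7.30 mg/L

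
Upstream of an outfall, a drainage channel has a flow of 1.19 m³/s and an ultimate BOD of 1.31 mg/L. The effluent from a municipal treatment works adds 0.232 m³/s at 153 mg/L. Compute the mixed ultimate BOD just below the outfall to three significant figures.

26.1 mg/L

Flow-weighted mixing: C = (Q_r C_r + Q_w C_w)/(Q_r + Q_w)
= (1.19×1.31 + 0.232×153)/(1.19 + 0.232) = 37.05/1.422 = 26.06 mg/L.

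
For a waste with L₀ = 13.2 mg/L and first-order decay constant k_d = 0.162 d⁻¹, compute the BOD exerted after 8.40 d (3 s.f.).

y ≈ 9.81 mg/L

y_t = L₀(1 − e^(−k_d t)) = 13.2 × (1 − e^(−0.162×8.40))
= 13.2 × (1 − 0.2565) = 13.2 × 0.7435 = 9.815 mg/L.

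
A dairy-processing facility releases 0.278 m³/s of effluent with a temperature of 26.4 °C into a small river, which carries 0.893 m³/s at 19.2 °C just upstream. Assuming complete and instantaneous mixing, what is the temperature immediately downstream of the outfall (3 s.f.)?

Flow-weighted mixing: C = (Q_r C_r + Q_w C_w)/(Q_r + Q_w)
= (0.893×19.2 + 0.278×26.4)/(0.893 + 0.278) = 24.48/1.171 = 20.91 °C.

20.9 °C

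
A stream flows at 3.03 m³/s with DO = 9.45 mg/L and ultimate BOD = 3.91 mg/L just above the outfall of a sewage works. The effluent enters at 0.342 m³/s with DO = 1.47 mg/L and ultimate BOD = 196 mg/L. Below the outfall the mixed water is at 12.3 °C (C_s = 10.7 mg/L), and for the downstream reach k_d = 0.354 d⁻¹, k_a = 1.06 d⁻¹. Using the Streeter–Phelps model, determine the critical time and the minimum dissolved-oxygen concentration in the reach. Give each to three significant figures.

t_c ≈ 1.28 d; minimum DO ≈ 5.73 mg/L

Mixed DO = (3.03×9.45 + 0.342×1.47)/(3.03+0.342) = 29.14/3.372 = 8.641 mg/L.
Mixed L₀ = (3.03×3.91 + 0.342×196)/(3.372) = 78.88/3.372 = 23.39 mg/L.
Initial deficit D₀ = C_s − DO₀ = 10.7 − 8.641 = 2.059 mg/L.
t_c = (1/0.7060) ln[(1.06/0.354)(1 − 2.059×0.7060/(0.354×23.39))] = 1.416 × ln(2.469) = 1.280 d.
D_c = (0.354/1.06) × 23.39 × e^(−0.354×1.280) = 0.3340 × 23.39 × 0.6356 = 4.966 mg/L.
Minimum DO = 10.7 − 4.966 = 5.734 mg/L.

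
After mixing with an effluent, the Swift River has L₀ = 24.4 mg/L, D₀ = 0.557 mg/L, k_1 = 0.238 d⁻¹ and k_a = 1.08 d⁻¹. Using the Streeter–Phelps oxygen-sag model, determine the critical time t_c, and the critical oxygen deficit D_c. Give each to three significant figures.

t_c = [1/(k_a−k_1)] ln[(k_a/k_1)(1 − D₀(k_a−k_1)/(k_1 L₀))]
= [1/(1.08−0.238)] ln[(1.08/0.238)(1 − 0.557×0.8420/(0.238×24.4))]
= (1/0.8420) ln[4.538 × 0.9192] = 1.188 × ln(4.171) = 1.188 × 1.428 = 1.696 d.
L(t_c) = L₀ e^(−k_1 t_c) = 24.4 × 0.6678 = 16.30 mg/L, and at the critical point k_a D_c = k_1 L, so D_c = (0.238/1.08) × 16.30 = 3.591 mg/L.

t_c ≈ 1.70 d; D_c ≈ 3.59 mg/L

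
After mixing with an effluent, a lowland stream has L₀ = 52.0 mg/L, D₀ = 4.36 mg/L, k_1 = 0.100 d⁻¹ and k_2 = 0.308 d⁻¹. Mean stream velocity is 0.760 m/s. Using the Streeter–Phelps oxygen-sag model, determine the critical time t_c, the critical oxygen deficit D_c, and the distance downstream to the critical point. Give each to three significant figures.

t_c ≈ 4.49 d; D_c ≈ 10.8 mg/L; x_c ≈ 295 km

With k_2/k_1 = 3.080 and 1 − D₀(k_2−k_1)/(k_1 L₀) = 0.8256,
t_c = ln(3.080 × 0.8256) / (0.308 − 0.100) = ln(2.543) / 0.2080 = 0.9333/0.2080 = 4.487 d.
L(t_c) = L₀ e^(−k_1 t_c) = 52.0 × 0.6385 = 33.20 mg/L, and at the critical point k_2 D_c = k_1 L, so D_c = (0.100/0.308) × 33.20 = 10.78 mg/L.
x_c = v t_c = 0.760 m/s × 4.487 d × 86400 s/d = 294600 m ≈ 295 km.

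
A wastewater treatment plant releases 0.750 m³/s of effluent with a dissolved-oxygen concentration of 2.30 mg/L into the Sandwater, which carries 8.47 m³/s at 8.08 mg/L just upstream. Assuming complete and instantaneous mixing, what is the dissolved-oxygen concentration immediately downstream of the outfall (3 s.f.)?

7.61 mg/L

Flow-weighted mixing: C = (Q_r C_r + Q_w C_w)/(Q_r + Q_w)
= (8.47×8.08 + 0.750×2.30)/(8.47 + 0.750) = 70.16/9.220 = 7.610 mg/L.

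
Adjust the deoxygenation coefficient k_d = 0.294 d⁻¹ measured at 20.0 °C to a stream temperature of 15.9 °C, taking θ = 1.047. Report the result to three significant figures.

k_d ≈ 0.244 d⁻¹

k_d(T₂) = k_d(T₁) · θ^(T₂−T₁) = 0.294 × 1.047^(15.9−20.0)
= 0.294 × 1.047^-4.10 = 0.294 × 0.8284 = 0.2435 d⁻¹.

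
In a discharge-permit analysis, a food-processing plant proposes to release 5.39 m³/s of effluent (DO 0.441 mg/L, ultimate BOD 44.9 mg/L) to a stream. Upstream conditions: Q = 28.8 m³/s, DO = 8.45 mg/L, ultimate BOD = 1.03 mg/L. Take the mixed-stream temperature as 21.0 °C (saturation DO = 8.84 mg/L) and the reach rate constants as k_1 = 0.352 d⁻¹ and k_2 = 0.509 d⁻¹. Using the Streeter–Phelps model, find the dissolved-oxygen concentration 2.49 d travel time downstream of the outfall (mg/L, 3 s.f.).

DO ≈ 5.98 mg/L

Mixed DO = (28.8×8.45 + 5.39×0.441)/(28.8+5.39) = 245.7/34.19 = 7.187 mg/L.
Mixed L₀ = (28.8×1.03 + 5.39×44.9)/(34.19) = 271.7/34.19 = 7.946 mg/L.
Initial deficit D₀ = C_s − DO₀ = 8.84 − 7.187 = 1.653 mg/L.
D(2.49) = [0.352×7.946/(0.509−0.352)](e^(−0.352×2.49) − e^(−0.509×2.49)) + 1.653 e^(−0.509×2.49)
= 17.82 × (0.4162 − 0.2816) + 1.653 × 0.2816 = 2.865 mg/L.
DO = 8.84 − 2.865 = 5.975 mg/L.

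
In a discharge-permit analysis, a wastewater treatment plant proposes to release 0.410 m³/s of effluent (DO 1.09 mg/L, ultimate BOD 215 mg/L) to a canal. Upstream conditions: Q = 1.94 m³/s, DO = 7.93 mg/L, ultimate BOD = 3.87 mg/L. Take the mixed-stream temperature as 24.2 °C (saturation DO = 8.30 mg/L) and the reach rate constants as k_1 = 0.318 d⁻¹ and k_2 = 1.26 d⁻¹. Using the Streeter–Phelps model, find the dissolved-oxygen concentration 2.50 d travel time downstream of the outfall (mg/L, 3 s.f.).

Mixed DO = (1.94×7.93 + 0.410×1.09)/(1.94+0.410) = 15.83/2.350 = 6.737 mg/L.
Mixed L₀ = (1.94×3.87 + 0.410×215)/(2.350) = 95.66/2.350 = 40.71 mg/L.
Initial deficit D₀ = C_s − DO₀ = 8.30 − 6.737 = 1.563 mg/L.
D(2.50) = [0.318×40.71/(1.26−0.318)](e^(−0.318×2.50) − e^(−1.26×2.50)) + 1.563 e^(−1.26×2.50)
= 13.74 × (0.4516 − 0.04285) + 1.563 × 0.04285 = 5.683 mg/L.
DO = 8.30 − 5.683 = 2.617 mg/L.

DO ≈ 2.62 mg/L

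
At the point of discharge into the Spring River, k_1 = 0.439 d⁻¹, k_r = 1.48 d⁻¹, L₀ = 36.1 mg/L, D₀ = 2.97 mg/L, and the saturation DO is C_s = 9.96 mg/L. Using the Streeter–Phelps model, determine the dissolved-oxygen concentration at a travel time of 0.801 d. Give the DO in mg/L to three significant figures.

DO ≈ 2.99 mg/L

k_1 L₀/(k_r−k_1) = 0.439×36.1/(1.48−0.439) = 15.85/1.041 = 15.22 mg/L.
e^(−k_1 t) = e^(−0.439×0.8010) = 0.7035; e^(−k_r t) = e^(−1.48×0.8010) = 0.3056.
D = 15.22 × (0.7035 − 0.3056) + 2.97 × 0.3056 = 6.058 + 0.9076 = 6.966 mg/L.
DO = C_s − D = 9.96 − 6.966 = 2.994 mg/L.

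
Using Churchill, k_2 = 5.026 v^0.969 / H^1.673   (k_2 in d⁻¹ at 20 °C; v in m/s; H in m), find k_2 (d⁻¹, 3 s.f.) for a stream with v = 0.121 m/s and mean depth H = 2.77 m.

k_2 = 5.026 × 0.121^0.969 / 2.77^1.673 = 5.026 × 0.1292 / 5.499 = 0.1181 d⁻¹.

k_2 ≈ 0.118 d⁻¹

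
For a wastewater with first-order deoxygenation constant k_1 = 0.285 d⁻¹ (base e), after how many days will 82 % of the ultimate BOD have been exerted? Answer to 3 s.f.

t ≈ 6.02 d

y/L₀ = 1 − e^(−k_1 t) = 0.82 ⇒ e^(−k_1 t) = 0.180
t = −ln(0.180) / 0.285 = 1.715 / 0.285 = 6.017 d.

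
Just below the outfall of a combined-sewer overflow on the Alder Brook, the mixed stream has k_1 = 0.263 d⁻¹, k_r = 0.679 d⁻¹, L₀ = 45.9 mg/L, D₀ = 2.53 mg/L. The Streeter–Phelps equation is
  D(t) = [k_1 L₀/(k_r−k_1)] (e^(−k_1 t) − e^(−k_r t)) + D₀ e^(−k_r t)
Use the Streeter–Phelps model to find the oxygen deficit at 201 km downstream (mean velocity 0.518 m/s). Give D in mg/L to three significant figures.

D ≈ 7.65 mg/L

Travel time t = x/v = 201 km / (0.518 m/s) = 201000 m / 0.518 m/s = 388000 s = 4.491 d.
k_1 L₀/(k_r−k_1) = 0.263×45.9/(0.679−0.263) = 12.07/0.4160 = 29.02 mg/L.
e^(−k_1 t) = e^(−0.263×4.491) = 0.3069; e^(−k_r t) = e^(−0.679×4.491) = 0.04738.
D = 29.02 × (0.3069 − 0.04738) + 2.53 × 0.04738 = 7.531 + 0.1199 = 7.651 mg/L.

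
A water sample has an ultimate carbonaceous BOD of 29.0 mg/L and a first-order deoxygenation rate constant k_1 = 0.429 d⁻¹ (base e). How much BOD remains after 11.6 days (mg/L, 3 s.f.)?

L ≈ 0.200 mg/L

L_t = L₀ e^(−k_1 t) = 29.0 × e^(−0.429×11.6) = 29.0 × 0.006899 = 0.2001 mg/L.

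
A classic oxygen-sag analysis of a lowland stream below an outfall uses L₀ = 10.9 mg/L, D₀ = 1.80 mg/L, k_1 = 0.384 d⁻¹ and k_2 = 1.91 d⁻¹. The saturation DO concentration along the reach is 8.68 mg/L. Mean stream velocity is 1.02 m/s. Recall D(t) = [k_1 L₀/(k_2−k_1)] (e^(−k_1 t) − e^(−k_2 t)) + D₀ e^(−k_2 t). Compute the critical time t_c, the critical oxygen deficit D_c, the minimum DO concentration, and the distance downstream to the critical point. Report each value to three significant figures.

t_c ≈ 0.351 d; D_c ≈ 1.91 mg/L; min DO ≈ 6.77 mg/L; x_c ≈ 31.0 km

t_c = [1/(k_2−k_1)] ln[(k_2/k_1)(1 − D₀(k_2−k_1)/(k_1 L₀))]
= [1/(1.91−0.384)] ln[(1.91/0.384)(1 − 1.80×1.526/(0.384×10.9))]
= (1/1.526) ln[4.974 × 0.3438] = 0.6553 × ln(1.710) = 0.6553 × 0.5364 = 0.3515 d.
D_c = (k_1/k_2) L₀ e^(−k_1 t_c) = (0.384/1.91) × 10.9 × e^(−0.384×0.3515) = 0.2010 × 10.9 × 0.8737 = 1.915 mg/L.
Minimum DO = C_s − D_c = 8.68 − 1.915 = 6.765 mg/L.
x_c = v t_c = 1.02 m/s × 0.3515 d × 86400 s/d = 30980 m ≈ 31.0 km.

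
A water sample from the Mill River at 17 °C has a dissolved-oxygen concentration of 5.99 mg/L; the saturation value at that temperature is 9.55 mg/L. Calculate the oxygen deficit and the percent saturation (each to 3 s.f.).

D ≈ 3.56 mg/L; 62.7 % saturation

D = C_s − C = 9.55 − 5.99 = 3.56 mg/L.
% saturation = 5.99/9.55 × 100 = 62.7 %.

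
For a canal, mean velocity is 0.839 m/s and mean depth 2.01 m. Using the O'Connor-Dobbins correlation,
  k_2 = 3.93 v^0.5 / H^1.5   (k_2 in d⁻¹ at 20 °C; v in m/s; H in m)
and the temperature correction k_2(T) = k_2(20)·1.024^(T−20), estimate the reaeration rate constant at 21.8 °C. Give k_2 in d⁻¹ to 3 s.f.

k_2 ≈ 1.32 d⁻¹

k_2(20) = 3.93 × 0.839^0.5 / 2.01^1.5 = 3.93 × 0.9160 / 2.850 = 1.263 d⁻¹.
k_2(21.8) = 1.263 × 1.024^(21.8−20) = 1.263 × 1.044 = 1.318 d⁻¹.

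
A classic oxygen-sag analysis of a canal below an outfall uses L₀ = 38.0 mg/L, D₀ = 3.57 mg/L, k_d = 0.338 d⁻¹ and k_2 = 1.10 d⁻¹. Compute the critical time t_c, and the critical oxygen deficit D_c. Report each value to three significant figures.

t_c ≈ 1.24 d; D_c ≈ 7.69 mg/L

At the critical point dD/dt = 0, so k_d L₀ e^(−k_d t) = k_2 D. Substituting D(t) from the Streeter–Phelps equation and solving for t gives
t_c = ln[(k_2/k_d)(1 − D₀(k_2−k_d)/(k_d L₀))] / (k_2−k_d).
Here k_2−k_d = 0.7620 d⁻¹ and 1 − D₀(k_2−k_d)/(k_d L₀) = 1 − 3.57×0.7620/(0.338×38.0) = 0.7882, so
t_c = ln(3.254 × 0.7882) / 0.7620 = 0.9420 / 0.7620 = 1.236 d.
L(t_c) = L₀ e^(−k_d t_c) = 38.0 × 0.6585 = 25.02 mg/L, and at the critical point k_2 D_c = k_d L, so D_c = (0.338/1.10) × 25.02 = 7.688 mg/L.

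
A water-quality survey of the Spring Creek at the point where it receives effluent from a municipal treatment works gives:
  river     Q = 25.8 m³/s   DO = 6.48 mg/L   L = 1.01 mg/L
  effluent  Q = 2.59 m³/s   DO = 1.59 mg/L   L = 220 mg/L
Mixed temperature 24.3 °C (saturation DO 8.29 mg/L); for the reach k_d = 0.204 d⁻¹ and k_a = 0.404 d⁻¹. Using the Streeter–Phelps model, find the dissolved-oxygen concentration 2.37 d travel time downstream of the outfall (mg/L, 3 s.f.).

DO ≈ 2.44 mg/L

Mixed DO = (25.8×6.48 + 2.59×1.59)/(25.8+2.59) = 171.3/28.39 = 6.034 mg/L.
Mixed L₀ = (25.8×1.01 + 2.59×220)/(28.39) = 595.9/28.39 = 20.99 mg/L.
Initial deficit D₀ = C_s − DO₀ = 8.29 − 6.034 = 2.256 mg/L.
D(2.37) = [0.204×20.99/(0.404−0.204)](e^(−0.204×2.37) − e^(−0.404×2.37)) + 2.256 e^(−0.404×2.37)
= 21.41 × (0.6166 − 0.3839) + 2.256 × 0.3839 = 5.849 mg/L.
DO = 8.29 − 5.849 = 2.441 mg/L.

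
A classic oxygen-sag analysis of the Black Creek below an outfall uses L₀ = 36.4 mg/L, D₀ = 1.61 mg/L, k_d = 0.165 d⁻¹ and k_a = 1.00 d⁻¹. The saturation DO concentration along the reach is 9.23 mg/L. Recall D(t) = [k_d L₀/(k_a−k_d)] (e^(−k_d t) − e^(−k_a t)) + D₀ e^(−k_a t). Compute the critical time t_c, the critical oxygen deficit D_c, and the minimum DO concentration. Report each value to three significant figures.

t_c ≈ 1.85 d; D_c ≈ 4.42 mg/L; min DO ≈ 4.81 mg/L

t_c = [1/(k_a−k_d)] ln[(k_a/k_d)(1 − D₀(k_a−k_d)/(k_d L₀))]
= [1/(1.00−0.165)] ln[(1.00/0.165)(1 − 1.61×0.8350/(0.165×36.4))]
= (1/0.8350) ln[6.061 × 0.7762] = 1.198 × ln(4.704) = 1.198 × 1.548 = 1.854 d.
D_c = (k_d/k_a) L₀ e^(−k_d t_c) = (0.165/1.00) × 36.4 × e^(−0.165×1.854) = 0.1650 × 36.4 × 0.7364 = 4.423 mg/L.
Minimum DO = C_s − D_c = 9.23 − 4.423 = 4.807 mg/L.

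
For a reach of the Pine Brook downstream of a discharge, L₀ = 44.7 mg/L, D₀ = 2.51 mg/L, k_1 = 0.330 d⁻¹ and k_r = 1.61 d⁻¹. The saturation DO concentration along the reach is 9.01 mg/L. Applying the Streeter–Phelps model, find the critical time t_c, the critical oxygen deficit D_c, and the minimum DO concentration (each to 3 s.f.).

t_c ≈ 1.05 d; D_c ≈ 6.49 mg/L; min DO ≈ 2.52 mg/L

t_c = [1/(k_r−k_1)] ln[(k_r/k_1)(1 − D₀(k_r−k_1)/(k_1 L₀))]
= [1/(1.61−0.330)] ln[(1.61/0.330)(1 − 2.51×1.280/(0.330×44.7))]
= (1/1.280) ln[4.879 × 0.7822] = 0.7812 × ln(3.816) = 0.7812 × 1.339 = 1.046 d.
L(t_c) = L₀ e^(−k_1 t_c) = 44.7 × 0.7080 = 31.65 mg/L, and at the critical point k_r D_c = k_1 L, so D_c = (0.330/1.61) × 31.65 = 6.487 mg/L.
Minimum DO = C_s − D_c = 9.01 − 6.487 = 2.523 mg/L.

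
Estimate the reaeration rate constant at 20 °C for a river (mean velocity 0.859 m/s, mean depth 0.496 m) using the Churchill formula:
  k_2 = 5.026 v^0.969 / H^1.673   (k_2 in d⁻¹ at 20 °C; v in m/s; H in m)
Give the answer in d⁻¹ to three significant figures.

k_2 = 5.026 × 0.859^0.969 / 0.496^1.673 = 5.026 × 0.8631 / 0.3094 = 14.02 d⁻¹.

k_2 ≈ 14.0 d⁻¹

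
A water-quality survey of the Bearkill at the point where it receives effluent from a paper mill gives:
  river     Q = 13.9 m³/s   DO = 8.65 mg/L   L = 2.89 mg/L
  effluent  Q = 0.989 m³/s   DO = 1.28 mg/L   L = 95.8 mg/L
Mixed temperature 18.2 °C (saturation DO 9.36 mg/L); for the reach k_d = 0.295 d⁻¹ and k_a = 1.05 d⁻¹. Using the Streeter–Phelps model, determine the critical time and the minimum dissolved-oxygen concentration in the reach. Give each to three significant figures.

Mixed DO = (13.9×8.65 + 0.989×1.28)/(13.9+0.989) = 121.5/14.89 = 8.160 mg/L.
Mixed L₀ = (13.9×2.89 + 0.989×95.8)/(14.89) = 134.9/14.89 = 9.062 mg/L.
Initial deficit D₀ = C_s − DO₀ = 9.36 − 8.160 = 1.200 mg/L.
t_c = (1/0.7550) ln[(1.05/0.295)(1 − 1.200×0.7550/(0.295×9.062))] = 1.325 × ln(2.353) = 1.134 d.
D_c = (0.295/1.05) × 9.062 × e^(−0.295×1.134) = 0.2810 × 9.062 × 0.7158 = 1.822 mg/L.
Minimum DO = 9.36 − 1.822 = 7.538 mg/L.

t_c ≈ 1.13 d; minimum DO ≈ 7.54 mg/L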